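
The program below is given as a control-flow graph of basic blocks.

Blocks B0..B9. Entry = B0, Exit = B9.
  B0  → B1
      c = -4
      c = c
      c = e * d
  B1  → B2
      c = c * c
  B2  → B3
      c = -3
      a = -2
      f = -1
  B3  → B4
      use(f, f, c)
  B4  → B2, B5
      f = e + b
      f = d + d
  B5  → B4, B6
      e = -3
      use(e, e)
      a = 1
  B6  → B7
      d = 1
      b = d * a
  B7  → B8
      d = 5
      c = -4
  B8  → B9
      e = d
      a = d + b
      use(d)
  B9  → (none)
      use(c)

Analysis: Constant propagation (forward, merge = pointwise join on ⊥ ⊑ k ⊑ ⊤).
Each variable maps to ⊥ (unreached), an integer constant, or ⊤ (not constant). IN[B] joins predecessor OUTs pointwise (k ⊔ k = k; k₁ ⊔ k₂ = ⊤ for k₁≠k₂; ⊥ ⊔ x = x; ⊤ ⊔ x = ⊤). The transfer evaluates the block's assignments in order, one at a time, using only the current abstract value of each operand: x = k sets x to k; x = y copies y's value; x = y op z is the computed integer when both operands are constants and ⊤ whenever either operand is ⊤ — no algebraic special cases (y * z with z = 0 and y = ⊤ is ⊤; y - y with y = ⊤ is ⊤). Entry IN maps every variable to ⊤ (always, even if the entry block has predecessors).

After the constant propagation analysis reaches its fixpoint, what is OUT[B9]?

Per-block solution:
  B0:  IN=(all ⊤)  OUT=(all ⊤)
  B1:  IN=(all ⊤)  OUT=(all ⊤)
  B2:  IN=(all ⊤)  OUT={a:-2, c:-3, f:-1; rest ⊤}
  B3:  IN={a:-2, c:-3, f:-1; rest ⊤}  OUT={a:-2, c:-3, f:-1; rest ⊤}
  B4:  IN={c:-3; rest ⊤}  OUT={c:-3; rest ⊤}
  B5:  IN={c:-3; rest ⊤}  OUT={a:1, c:-3, e:-3; rest ⊤}
  B6:  IN={a:1, c:-3, e:-3; rest ⊤}  OUT={a:1, b:1, c:-3, d:1, e:-3; rest ⊤}
  B7:  IN={a:1, b:1, c:-3, d:1, e:-3; rest ⊤}  OUT={a:1, b:1, c:-4, d:5, e:-3; rest ⊤}
  B8:  IN={a:1, b:1, c:-4, d:5, e:-3; rest ⊤}  OUT={a:6, b:1, c:-4, d:5, e:5; rest ⊤}
  B9:  IN={a:6, b:1, c:-4, d:5, e:5; rest ⊤}  OUT={a:6, b:1, c:-4, d:5, e:5; rest ⊤}

Merge at B9: IN[B9] = OUT[B8] = {a: 6, b: 1, c: -4, d: 5, e: 5, f: ⊤}
Applying B9's transfer function to that IN value gives OUT[B9] (row B9 above).

Answer: {a: 6, b: 1, c: -4, d: 5, e: 5, f: ⊤}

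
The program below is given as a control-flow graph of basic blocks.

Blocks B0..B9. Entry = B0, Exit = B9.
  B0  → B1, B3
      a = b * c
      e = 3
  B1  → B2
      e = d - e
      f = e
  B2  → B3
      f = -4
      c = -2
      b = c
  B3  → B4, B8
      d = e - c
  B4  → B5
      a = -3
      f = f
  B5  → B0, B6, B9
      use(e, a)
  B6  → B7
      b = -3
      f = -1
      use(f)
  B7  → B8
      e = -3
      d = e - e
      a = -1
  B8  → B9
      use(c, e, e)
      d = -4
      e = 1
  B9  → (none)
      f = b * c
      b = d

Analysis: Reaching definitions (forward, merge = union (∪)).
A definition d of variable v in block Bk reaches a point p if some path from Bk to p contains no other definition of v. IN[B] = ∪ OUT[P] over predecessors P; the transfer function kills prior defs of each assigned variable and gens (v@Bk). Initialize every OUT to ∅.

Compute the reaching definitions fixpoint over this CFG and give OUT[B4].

Answer: {a@B4, b@B2, c@B2, d@B3, e@B0, e@B1, f@B4}

Working:
Fixpoint table:
  B0:  IN={a@B4, b@B2, c@B2, d@B3, e@B0, e@B1, f@B4}  OUT={a@B0, b@B2, c@B2, d@B3, e@B0, f@B4}
  B1:  IN={a@B0, b@B2, c@B2, d@B3, e@B0, f@B4}  OUT={a@B0, b@B2, c@B2, d@B3, e@B1, f@B1}
  B2:  IN={a@B0, b@B2, c@B2, d@B3, e@B1, f@B1}  OUT={a@B0, b@B2, c@B2, d@B3, e@B1, f@B2}
  B3:  IN={a@B0, b@B2, c@B2, d@B3, e@B0, e@B1, f@B2, f@B4}  OUT={a@B0, b@B2, c@B2, d@B3, e@B0, e@B1, f@B2, f@B4}
  B4:  IN={a@B0, b@B2, c@B2, d@B3, e@B0, e@B1, f@B2, f@B4}  OUT={a@B4, b@B2, c@B2, d@B3, e@B0, e@B1, f@B4}
  B5:  IN={a@B4, b@B2, c@B2, d@B3, e@B0, e@B1, f@B4}  OUT={a@B4, b@B2, c@B2, d@B3, e@B0, e@B1, f@B4}
  B6:  IN={a@B4, b@B2, c@B2, d@B3, e@B0, e@B1, f@B4}  OUT={a@B4, b@B6, c@B2, d@B3, e@B0, e@B1, f@B6}
  B7:  IN={a@B4, b@B6, c@B2, d@B3, e@B0, e@B1, f@B6}  OUT={a@B7, b@B6, c@B2, d@B7, e@B7, f@B6}
  B8:  IN={a@B0, a@B7, b@B2, b@B6, c@B2, d@B3, d@B7, e@B0, e@B1, e@B7, f@B2, f@B4, f@B6}  OUT={a@B0, a@B7, b@B2, b@B6, c@B2, d@B8, e@B8, f@B2, f@B4, f@B6}
  B9:  IN={a@B0, a@B4, a@B7, b@B2, b@B6, c@B2, d@B3, d@B8, e@B0, e@B1, e@B8, f@B2, f@B4, f@B6}  OUT={a@B0, a@B4, a@B7, b@B9, c@B2, d@B3, d@B8, e@B0, e@B1, e@B8, f@B9}

Merge at B4: IN[B4] = OUT[B3] = {a@B0, b@B2, c@B2, d@B3, e@B0, e@B1, f@B2, f@B4}
Applying B4's transfer function to that IN value gives OUT[B4] (row B4 above).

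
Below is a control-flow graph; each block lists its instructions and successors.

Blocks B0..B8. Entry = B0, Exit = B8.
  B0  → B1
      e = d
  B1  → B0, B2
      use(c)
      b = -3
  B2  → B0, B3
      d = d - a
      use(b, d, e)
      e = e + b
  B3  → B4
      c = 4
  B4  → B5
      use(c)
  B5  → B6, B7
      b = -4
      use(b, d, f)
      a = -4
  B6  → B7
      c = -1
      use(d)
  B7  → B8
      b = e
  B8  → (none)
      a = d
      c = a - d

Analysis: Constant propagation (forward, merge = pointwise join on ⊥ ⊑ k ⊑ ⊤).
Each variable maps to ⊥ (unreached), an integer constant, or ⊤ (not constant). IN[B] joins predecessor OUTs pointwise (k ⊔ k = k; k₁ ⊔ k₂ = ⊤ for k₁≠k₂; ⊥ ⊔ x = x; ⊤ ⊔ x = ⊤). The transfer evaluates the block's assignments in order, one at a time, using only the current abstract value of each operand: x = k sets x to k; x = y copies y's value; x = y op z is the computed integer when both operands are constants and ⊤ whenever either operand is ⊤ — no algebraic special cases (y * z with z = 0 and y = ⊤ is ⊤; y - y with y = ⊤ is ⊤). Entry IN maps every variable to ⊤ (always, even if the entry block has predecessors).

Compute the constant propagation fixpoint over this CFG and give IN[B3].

Per-block solution:
  B0: | IN=(all ⊤) | OUT=(all ⊤)
  B1: | IN=(all ⊤) | OUT={b:-3; rest ⊤}
  B2: | IN={b:-3; rest ⊤} | OUT={b:-3; rest ⊤}
  B3: | IN={b:-3; rest ⊤} | OUT={b:-3, c:4; rest ⊤}
  B4: | IN={b:-3, c:4; rest ⊤} | OUT={b:-3, c:4; rest ⊤}
  B5: | IN={b:-3, c:4; rest ⊤} | OUT={a:-4, b:-4, c:4; rest ⊤}
  B6: | IN={a:-4, b:-4, c:4; rest ⊤} | OUT={a:-4, b:-4, c:-1; rest ⊤}
  B7: | IN={a:-4, b:-4; rest ⊤} | OUT={a:-4; rest ⊤}
  B8: | IN={a:-4; rest ⊤} | OUT=(all ⊤)

Merge at B3: IN[B3] = OUT[B2] = {a: ⊤, b: -3, c: ⊤, d: ⊤, e: ⊤, f: ⊤}

Answer: {a: ⊤, b: -3, c: ⊤, d: ⊤, e: ⊤, f: ⊤}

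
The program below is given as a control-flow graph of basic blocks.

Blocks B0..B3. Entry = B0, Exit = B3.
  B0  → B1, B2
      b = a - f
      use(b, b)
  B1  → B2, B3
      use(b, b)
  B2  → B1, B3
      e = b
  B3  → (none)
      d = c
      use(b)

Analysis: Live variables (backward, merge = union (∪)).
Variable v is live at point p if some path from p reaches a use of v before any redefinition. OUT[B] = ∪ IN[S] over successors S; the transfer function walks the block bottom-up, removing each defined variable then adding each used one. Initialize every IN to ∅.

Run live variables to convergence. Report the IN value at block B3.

Answer: {b, c}

Trace:
Converged values:
  B0:  IN={a, c, f}  OUT={b, c}
  B1:  IN={b, c}  OUT={b, c}
  B2:  IN={b, c}  OUT={b, c}
  B3:  IN={b, c}  OUT={}

B3 is the boundary node: OUT[B3] = {}
Applying B3's transfer function to that OUT value gives IN[B3] (row B3 above).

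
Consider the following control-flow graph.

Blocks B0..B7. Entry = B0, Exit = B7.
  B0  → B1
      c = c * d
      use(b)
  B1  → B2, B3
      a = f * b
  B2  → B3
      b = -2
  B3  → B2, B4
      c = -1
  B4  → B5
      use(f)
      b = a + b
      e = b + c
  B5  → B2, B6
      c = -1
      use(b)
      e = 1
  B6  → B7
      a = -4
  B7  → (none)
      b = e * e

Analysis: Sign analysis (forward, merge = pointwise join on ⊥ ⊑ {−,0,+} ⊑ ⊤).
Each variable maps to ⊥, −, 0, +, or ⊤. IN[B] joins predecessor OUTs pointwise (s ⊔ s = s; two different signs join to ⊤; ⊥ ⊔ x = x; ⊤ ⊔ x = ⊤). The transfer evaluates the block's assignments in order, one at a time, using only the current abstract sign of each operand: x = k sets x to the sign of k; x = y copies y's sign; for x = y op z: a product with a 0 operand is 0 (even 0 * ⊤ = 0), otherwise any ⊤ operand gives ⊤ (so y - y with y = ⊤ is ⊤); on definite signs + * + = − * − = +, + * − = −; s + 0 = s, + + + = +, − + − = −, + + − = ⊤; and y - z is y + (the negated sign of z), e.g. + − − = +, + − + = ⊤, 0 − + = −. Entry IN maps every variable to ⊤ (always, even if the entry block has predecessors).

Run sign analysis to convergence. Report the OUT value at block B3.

Converged values:
  B0:  IN=(all ⊤)  OUT=(all ⊤)
  B1:  IN=(all ⊤)  OUT=(all ⊤)
  B2:  IN=(all ⊤)  OUT={b:-; rest ⊤}
  B3:  IN=(all ⊤)  OUT={c:-; rest ⊤}
  B4:  IN={c:-; rest ⊤}  OUT={c:-; rest ⊤}
  B5:  IN={c:-; rest ⊤}  OUT={c:-, e:+; rest ⊤}
  B6:  IN={c:-, e:+; rest ⊤}  OUT={a:-, c:-, e:+; rest ⊤}
  B7:  IN={a:-, c:-, e:+; rest ⊤}  OUT={a:-, b:+, c:-, e:+; rest ⊤}

Merge at B3: IN[B3] = OUT[B1] ⊔ OUT[B2] = {a: ⊤, b: ⊤, c: ⊤, d: ⊤, e: ⊤, f: ⊤}
Applying B3's transfer function to that IN value gives OUT[B3] (row B3 above).

Answer: {a: ⊤, b: ⊤, c: -, d: ⊤, e: ⊤, f: ⊤}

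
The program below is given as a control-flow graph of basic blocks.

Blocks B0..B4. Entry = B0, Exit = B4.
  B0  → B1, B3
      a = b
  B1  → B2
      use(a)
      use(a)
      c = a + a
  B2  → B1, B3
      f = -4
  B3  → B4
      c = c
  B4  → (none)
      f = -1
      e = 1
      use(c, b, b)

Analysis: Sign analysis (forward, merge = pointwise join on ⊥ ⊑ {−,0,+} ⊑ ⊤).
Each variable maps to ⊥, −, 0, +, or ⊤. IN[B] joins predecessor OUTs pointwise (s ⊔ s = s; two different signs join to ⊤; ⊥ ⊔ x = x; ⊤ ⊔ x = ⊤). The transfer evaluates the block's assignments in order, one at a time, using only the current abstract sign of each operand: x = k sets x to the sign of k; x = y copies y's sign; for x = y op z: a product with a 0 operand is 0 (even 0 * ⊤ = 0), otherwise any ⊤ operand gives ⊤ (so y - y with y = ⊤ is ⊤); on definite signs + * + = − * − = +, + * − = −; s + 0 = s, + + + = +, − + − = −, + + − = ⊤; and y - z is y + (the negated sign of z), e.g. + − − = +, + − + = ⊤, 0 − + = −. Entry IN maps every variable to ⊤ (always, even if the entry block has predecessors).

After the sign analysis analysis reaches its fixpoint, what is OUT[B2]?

Per-block solution:
  B0:  IN=(all ⊤)  OUT=(all ⊤)
  B1:  IN=(all ⊤)  OUT=(all ⊤)
  B2:  IN=(all ⊤)  OUT={f:-; rest ⊤}
  B3:  IN=(all ⊤)  OUT=(all ⊤)
  B4:  IN=(all ⊤)  OUT={e:+, f:-; rest ⊤}

Merge at B2: IN[B2] = OUT[B1] = {a: ⊤, b: ⊤, c: ⊤, d: ⊤, e: ⊤, f: ⊤}
Applying B2's transfer function to that IN value gives OUT[B2] (row B2 above).

Answer: {a: ⊤, b: ⊤, c: ⊤, d: ⊤, e: ⊤, f: -}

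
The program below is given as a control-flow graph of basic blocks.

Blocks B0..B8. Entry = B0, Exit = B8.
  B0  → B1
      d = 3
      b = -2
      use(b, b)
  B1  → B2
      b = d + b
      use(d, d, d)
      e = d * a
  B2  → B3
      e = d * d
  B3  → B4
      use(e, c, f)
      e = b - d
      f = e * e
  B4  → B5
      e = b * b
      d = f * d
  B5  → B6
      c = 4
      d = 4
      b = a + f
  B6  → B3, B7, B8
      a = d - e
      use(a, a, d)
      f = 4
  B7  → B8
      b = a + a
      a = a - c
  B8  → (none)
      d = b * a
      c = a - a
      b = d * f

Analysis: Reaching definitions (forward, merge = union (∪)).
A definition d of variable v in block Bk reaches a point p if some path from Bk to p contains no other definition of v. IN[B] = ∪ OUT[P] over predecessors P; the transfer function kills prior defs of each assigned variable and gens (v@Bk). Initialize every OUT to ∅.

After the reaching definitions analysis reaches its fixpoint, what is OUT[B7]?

Answer: {a@B7, b@B7, c@B5, d@B5, e@B4, f@B6}

Working:
Converged values:
  B0:  IN={}  OUT={b@B0, d@B0}
  B1:  IN={b@B0, d@B0}  OUT={b@B1, d@B0, e@B1}
  B2:  IN={b@B1, d@B0, e@B1}  OUT={b@B1, d@B0, e@B2}
  B3:  IN={a@B6, b@B1, b@B5, c@B5, d@B0, d@B5, e@B2, e@B4, f@B6}  OUT={a@B6, b@B1, b@B5, c@B5, d@B0, d@B5, e@B3, f@B3}
  B4:  IN={a@B6, b@B1, b@B5, c@B5, d@B0, d@B5, e@B3, f@B3}  OUT={a@B6, b@B1, b@B5, c@B5, d@B4, e@B4, f@B3}
  B5:  IN={a@B6, b@B1, b@B5, c@B5, d@B4, e@B4, f@B3}  OUT={a@B6, b@B5, c@B5, d@B5, e@B4, f@B3}
  B6:  IN={a@B6, b@B5, c@B5, d@B5, e@B4, f@B3}  OUT={a@B6, b@B5, c@B5, d@B5, e@B4, f@B6}
  B7:  IN={a@B6, b@B5, c@B5, d@B5, e@B4, f@B6}  OUT={a@B7, b@B7, c@B5, d@B5, e@B4, f@B6}
  B8:  IN={a@B6, a@B7, b@B5, b@B7, c@B5, d@B5, e@B4, f@B6}  OUT={a@B6, a@B7, b@B8, c@B8, d@B8, e@B4, f@B6}

Merge at B7: IN[B7] = OUT[B6] = {a@B6, b@B5, c@B5, d@B5, e@B4, f@B6}
Applying B7's transfer function to that IN value gives OUT[B7] (row B7 above).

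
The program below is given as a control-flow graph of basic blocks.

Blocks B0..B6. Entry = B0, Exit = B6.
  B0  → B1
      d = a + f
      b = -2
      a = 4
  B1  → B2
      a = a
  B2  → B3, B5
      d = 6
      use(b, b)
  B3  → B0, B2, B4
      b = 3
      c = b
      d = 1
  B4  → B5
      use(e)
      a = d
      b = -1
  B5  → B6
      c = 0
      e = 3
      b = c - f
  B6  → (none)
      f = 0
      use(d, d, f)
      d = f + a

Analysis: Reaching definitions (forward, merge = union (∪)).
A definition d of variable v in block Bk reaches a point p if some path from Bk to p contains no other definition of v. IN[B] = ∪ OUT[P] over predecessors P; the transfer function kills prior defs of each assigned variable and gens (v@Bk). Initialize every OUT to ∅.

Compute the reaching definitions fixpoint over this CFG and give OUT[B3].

Per-block solution:
  B0:   IN={a@B1, b@B3, c@B3, d@B3}   OUT={a@B0, b@B0, c@B3, d@B0}
  B1:   IN={a@B0, b@B0, c@B3, d@B0}   OUT={a@B1, b@B0, c@B3, d@B0}
  B2:   IN={a@B1, b@B0, b@B3, c@B3, d@B0, d@B3}   OUT={a@B1, b@B0, b@B3, c@B3, d@B2}
  B3:   IN={a@B1, b@B0, b@B3, c@B3, d@B2}   OUT={a@B1, b@B3, c@B3, d@B3}
  B4:   IN={a@B1, b@B3, c@B3, d@B3}   OUT={a@B4, b@B4, c@B3, d@B3}
  B5:   IN={a@B1, a@B4, b@B0, b@B3, b@B4, c@B3, d@B2, d@B3}   OUT={a@B1, a@B4, b@B5, c@B5, d@B2, d@B3, e@B5}
  B6:   IN={a@B1, a@B4, b@B5, c@B5, d@B2, d@B3, e@B5}   OUT={a@B1, a@B4, b@B5, c@B5, d@B6, e@B5, f@B6}

Merge at B3: IN[B3] = OUT[B2] = {a@B1, b@B0, b@B3, c@B3, d@B2}
Applying B3's transfer function to that IN value gives OUT[B3] (row B3 above).

Answer: {a@B1, b@B3, c@B3, d@B3}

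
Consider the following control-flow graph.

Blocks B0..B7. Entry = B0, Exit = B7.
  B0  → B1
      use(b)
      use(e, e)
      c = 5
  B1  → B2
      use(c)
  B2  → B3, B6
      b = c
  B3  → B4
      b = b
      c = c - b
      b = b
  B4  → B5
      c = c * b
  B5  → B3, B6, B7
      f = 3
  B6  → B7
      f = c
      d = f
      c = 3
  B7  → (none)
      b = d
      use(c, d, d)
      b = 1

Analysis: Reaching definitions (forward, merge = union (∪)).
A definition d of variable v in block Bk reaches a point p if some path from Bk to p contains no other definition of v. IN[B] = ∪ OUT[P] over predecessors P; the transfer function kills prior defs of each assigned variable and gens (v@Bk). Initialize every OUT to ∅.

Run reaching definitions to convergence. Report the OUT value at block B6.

Fixpoint table:
  B0:  IN={}  OUT={c@B0}
  B1:  IN={c@B0}  OUT={c@B0}
  B2:  IN={c@B0}  OUT={b@B2, c@B0}
  B3:  IN={b@B2, b@B3, c@B0, c@B4, f@B5}  OUT={b@B3, c@B3, f@B5}
  B4:  IN={b@B3, c@B3, f@B5}  OUT={b@B3, c@B4, f@B5}
  B5:  IN={b@B3, c@B4, f@B5}  OUT={b@B3, c@B4, f@B5}
  B6:  IN={b@B2, b@B3, c@B0, c@B4, f@B5}  OUT={b@B2, b@B3, c@B6, d@B6, f@B6}
  B7:  IN={b@B2, b@B3, c@B4, c@B6, d@B6, f@B5, f@B6}  OUT={b@B7, c@B4, c@B6, d@B6, f@B5, f@B6}

Merge at B6: IN[B6] = OUT[B2] ⊔ OUT[B5] = {b@B2, b@B3, c@B0, c@B4, f@B5}
Applying B6's transfer function to that IN value gives OUT[B6] (row B6 above).

Answer: {b@B2, b@B3, c@B6, d@B6, f@B6}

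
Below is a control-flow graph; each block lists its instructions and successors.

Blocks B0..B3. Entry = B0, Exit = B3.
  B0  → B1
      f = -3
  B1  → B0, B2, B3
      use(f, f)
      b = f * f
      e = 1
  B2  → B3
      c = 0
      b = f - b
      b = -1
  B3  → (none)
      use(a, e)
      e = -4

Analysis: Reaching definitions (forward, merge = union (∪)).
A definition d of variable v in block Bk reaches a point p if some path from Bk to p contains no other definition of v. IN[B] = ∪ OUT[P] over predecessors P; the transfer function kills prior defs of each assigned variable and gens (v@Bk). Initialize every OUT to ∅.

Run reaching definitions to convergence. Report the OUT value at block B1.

Answer: {b@B1, e@B1, f@B0}

Trace:
Fixpoint table:
  B0: | IN={b@B1, e@B1, f@B0} | OUT={b@B1, e@B1, f@B0}
  B1: | IN={b@B1, e@B1, f@B0} | OUT={b@B1, e@B1, f@B0}
  B2: | IN={b@B1, e@B1, f@B0} | OUT={b@B2, c@B2, e@B1, f@B0}
  B3: | IN={b@B1, b@B2, c@B2, e@B1, f@B0} | OUT={b@B1, b@B2, c@B2, e@B3, f@B0}

Merge at B1: IN[B1] = OUT[B0] = {b@B1, e@B1, f@B0}
Applying B1's transfer function to that IN value gives OUT[B1] (row B1 above).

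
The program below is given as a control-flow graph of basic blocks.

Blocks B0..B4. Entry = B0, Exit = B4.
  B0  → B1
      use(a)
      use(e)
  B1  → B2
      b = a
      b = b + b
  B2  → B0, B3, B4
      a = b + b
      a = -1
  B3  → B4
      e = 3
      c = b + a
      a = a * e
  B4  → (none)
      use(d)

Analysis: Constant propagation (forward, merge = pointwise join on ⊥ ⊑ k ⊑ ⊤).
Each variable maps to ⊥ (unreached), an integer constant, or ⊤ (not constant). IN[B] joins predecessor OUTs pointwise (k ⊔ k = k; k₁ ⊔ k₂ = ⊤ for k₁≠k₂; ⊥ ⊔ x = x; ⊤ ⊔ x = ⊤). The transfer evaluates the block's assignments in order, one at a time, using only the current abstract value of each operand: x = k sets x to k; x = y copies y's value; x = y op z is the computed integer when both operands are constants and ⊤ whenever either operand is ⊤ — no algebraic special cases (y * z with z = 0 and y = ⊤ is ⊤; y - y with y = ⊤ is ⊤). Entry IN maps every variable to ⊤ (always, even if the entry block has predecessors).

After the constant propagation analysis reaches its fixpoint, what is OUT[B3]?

Answer: {a: -3, b: ⊤, c: ⊤, d: ⊤, e: 3, f: ⊤}

Working:
Fixpoint table:
  B0:  IN=(all ⊤)  OUT=(all ⊤)
  B1:  IN=(all ⊤)  OUT=(all ⊤)
  B2:  IN=(all ⊤)  OUT={a:-1; rest ⊤}
  B3:  IN={a:-1; rest ⊤}  OUT={a:-3, e:3; rest ⊤}
  B4:  IN=(all ⊤)  OUT=(all ⊤)

Merge at B3: IN[B3] = OUT[B2] = {a: -1, b: ⊤, c: ⊤, d: ⊤, e: ⊤, f: ⊤}
Applying B3's transfer function to that IN value gives OUT[B3] (row B3 above).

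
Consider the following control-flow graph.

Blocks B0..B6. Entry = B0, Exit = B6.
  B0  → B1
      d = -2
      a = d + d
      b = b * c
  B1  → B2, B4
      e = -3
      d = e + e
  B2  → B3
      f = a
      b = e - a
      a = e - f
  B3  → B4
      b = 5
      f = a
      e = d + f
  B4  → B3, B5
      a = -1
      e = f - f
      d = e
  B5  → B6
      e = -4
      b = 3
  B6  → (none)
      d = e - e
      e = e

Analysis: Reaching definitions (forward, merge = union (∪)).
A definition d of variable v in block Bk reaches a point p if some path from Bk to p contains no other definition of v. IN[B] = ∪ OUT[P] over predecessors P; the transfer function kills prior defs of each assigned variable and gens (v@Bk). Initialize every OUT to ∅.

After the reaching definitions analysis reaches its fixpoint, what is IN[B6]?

Converged values:
  B0: | IN={} | OUT={a@B0, b@B0, d@B0}
  B1: | IN={a@B0, b@B0, d@B0} | OUT={a@B0, b@B0, d@B1, e@B1}
  B2: | IN={a@B0, b@B0, d@B1, e@B1} | OUT={a@B2, b@B2, d@B1, e@B1, f@B2}
  B3: | IN={a@B2, a@B4, b@B0, b@B2, b@B3, d@B1, d@B4, e@B1, e@B4, f@B2, f@B3} | OUT={a@B2, a@B4, b@B3, d@B1, d@B4, e@B3, f@B3}
  B4: | IN={a@B0, a@B2, a@B4, b@B0, b@B3, d@B1, d@B4, e@B1, e@B3, f@B3} | OUT={a@B4, b@B0, b@B3, d@B4, e@B4, f@B3}
  B5: | IN={a@B4, b@B0, b@B3, d@B4, e@B4, f@B3} | OUT={a@B4, b@B5, d@B4, e@B5, f@B3}
  B6: | IN={a@B4, b@B5, d@B4, e@B5, f@B3} | OUT={a@B4, b@B5, d@B6, e@B6, f@B3}

Merge at B6: IN[B6] = OUT[B5] = {a@B4, b@B5, d@B4, e@B5, f@B3}

Answer: {a@B4, b@B5, d@B4, e@B5, f@B3}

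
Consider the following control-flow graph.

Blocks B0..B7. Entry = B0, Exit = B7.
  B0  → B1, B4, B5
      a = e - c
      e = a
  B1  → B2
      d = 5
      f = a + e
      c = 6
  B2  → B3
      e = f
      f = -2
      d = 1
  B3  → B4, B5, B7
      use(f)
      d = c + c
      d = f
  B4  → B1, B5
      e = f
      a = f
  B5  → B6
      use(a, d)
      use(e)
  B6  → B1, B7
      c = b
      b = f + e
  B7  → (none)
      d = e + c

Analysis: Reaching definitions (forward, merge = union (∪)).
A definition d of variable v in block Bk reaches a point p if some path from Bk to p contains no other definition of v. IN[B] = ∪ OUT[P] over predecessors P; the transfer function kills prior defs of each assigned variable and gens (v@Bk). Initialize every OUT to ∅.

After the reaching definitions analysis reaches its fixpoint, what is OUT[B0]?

Converged values:
  B0:  IN={}  OUT={a@B0, e@B0}
  B1:  IN={a@B0, a@B4, b@B6, c@B1, c@B6, d@B3, e@B0, e@B2, e@B4, f@B2}  OUT={a@B0, a@B4, b@B6, c@B1, d@B1, e@B0, e@B2, e@B4, f@B1}
  B2:  IN={a@B0, a@B4, b@B6, c@B1, d@B1, e@B0, e@B2, e@B4, f@B1}  OUT={a@B0, a@B4, b@B6, c@B1, d@B2, e@B2, f@B2}
  B3:  IN={a@B0, a@B4, b@B6, c@B1, d@B2, e@B2, f@B2}  OUT={a@B0, a@B4, b@B6, c@B1, d@B3, e@B2, f@B2}
  B4:  IN={a@B0, a@B4, b@B6, c@B1, d@B3, e@B0, e@B2, f@B2}  OUT={a@B4, b@B6, c@B1, d@B3, e@B4, f@B2}
  B5:  IN={a@B0, a@B4, b@B6, c@B1, d@B3, e@B0, e@B2, e@B4, f@B2}  OUT={a@B0, a@B4, b@B6, c@B1, d@B3, e@B0, e@B2, e@B4, f@B2}
  B6:  IN={a@B0, a@B4, b@B6, c@B1, d@B3, e@B0, e@B2, e@B4, f@B2}  OUT={a@B0, a@B4, b@B6, c@B6, d@B3, e@B0, e@B2, e@B4, f@B2}
  B7:  IN={a@B0, a@B4, b@B6, c@B1, c@B6, d@B3, e@B0, e@B2, e@B4, f@B2}  OUT={a@B0, a@B4, b@B6, c@B1, c@B6, d@B7, e@B0, e@B2, e@B4, f@B2}

B0 is the boundary node: IN[B0] = {}
Applying B0's transfer function to that IN value gives OUT[B0] (row B0 above).

Answer: {a@B0, e@B0}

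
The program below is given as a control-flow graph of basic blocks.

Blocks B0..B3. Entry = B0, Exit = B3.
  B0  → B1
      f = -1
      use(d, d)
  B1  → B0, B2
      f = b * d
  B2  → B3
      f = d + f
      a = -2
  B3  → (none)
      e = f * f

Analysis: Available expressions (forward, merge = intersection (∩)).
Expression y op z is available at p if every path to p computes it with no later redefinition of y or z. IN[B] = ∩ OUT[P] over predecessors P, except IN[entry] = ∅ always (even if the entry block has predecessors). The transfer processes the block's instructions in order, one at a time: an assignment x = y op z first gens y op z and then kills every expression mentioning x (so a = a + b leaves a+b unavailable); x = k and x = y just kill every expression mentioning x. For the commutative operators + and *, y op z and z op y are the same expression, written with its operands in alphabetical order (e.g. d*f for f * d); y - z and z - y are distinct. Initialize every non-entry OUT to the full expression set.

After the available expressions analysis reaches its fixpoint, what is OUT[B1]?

Answer: {b*d}

Working:
Per-block solution:
  B0: | IN={} | OUT={}
  B1: | IN={} | OUT={b*d}
  B2: | IN={b*d} | OUT={b*d}
  B3: | IN={b*d} | OUT={b*d, f*f}

Merge at B1: IN[B1] = OUT[B0] = {}
Applying B1's transfer function to that IN value gives OUT[B1] (row B1 above).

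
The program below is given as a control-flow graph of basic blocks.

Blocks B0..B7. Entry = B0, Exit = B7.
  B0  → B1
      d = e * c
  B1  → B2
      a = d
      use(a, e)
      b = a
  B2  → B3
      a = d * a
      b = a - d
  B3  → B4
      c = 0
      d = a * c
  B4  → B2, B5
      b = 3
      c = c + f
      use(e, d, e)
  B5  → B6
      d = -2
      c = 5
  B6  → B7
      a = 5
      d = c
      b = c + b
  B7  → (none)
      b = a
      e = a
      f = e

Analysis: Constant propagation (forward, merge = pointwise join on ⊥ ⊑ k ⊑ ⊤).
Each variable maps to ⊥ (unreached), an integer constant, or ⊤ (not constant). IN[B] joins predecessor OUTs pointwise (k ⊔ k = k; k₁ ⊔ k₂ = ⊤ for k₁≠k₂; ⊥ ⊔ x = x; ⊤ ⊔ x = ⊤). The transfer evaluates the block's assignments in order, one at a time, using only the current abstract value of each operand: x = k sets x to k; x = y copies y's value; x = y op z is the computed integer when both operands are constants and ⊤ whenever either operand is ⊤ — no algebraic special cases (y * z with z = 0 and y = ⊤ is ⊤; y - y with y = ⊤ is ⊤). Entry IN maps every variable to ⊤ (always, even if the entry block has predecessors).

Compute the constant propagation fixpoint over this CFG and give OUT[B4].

Fixpoint table:
  B0:  IN=(all ⊤)  OUT=(all ⊤)
  B1:  IN=(all ⊤)  OUT=(all ⊤)
  B2:  IN=(all ⊤)  OUT=(all ⊤)
  B3:  IN=(all ⊤)  OUT={c:0; rest ⊤}
  B4:  IN={c:0; rest ⊤}  OUT={b:3; rest ⊤}
  B5:  IN={b:3; rest ⊤}  OUT={b:3, c:5, d:-2; rest ⊤}
  B6:  IN={b:3, c:5, d:-2; rest ⊤}  OUT={a:5, b:8, c:5, d:5; rest ⊤}
  B7:  IN={a:5, b:8, c:5, d:5; rest ⊤}  OUT={a:5, b:5, c:5, d:5, e:5, f:5; rest ⊤}

Merge at B4: IN[B4] = OUT[B3] = {a: ⊤, b: ⊤, c: 0, d: ⊤, e: ⊤, f: ⊤}
Applying B4's transfer function to that IN value gives OUT[B4] (row B4 above).

Answer: {a: ⊤, b: 3, c: ⊤, d: ⊤, e: ⊤, f: ⊤}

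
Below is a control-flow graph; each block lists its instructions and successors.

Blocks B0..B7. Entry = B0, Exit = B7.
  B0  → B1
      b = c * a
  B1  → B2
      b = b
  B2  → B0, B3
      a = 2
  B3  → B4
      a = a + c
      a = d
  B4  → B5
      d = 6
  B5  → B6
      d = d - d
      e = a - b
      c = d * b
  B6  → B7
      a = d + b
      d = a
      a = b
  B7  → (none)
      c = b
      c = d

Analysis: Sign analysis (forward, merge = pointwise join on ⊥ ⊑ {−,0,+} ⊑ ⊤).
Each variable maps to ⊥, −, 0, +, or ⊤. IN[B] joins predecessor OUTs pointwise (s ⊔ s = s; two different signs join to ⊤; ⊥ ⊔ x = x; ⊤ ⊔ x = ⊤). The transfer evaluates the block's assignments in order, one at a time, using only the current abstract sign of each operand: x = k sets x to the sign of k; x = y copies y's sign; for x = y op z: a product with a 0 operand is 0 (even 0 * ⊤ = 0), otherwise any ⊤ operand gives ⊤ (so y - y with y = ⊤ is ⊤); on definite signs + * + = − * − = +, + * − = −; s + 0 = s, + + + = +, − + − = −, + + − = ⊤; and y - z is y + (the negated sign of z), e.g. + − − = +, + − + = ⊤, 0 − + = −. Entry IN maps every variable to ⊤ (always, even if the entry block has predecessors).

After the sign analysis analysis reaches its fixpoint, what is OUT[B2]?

Fixpoint table:
  B0:   IN=(all ⊤)   OUT=(all ⊤)
  B1:   IN=(all ⊤)   OUT=(all ⊤)
  B2:   IN=(all ⊤)   OUT={a:+; rest ⊤}
  B3:   IN={a:+; rest ⊤}   OUT=(all ⊤)
  B4:   IN=(all ⊤)   OUT={d:+; rest ⊤}
  B5:   IN={d:+; rest ⊤}   OUT=(all ⊤)
  B6:   IN=(all ⊤)   OUT=(all ⊤)
  B7:   IN=(all ⊤)   OUT=(all ⊤)

Merge at B2: IN[B2] = OUT[B1] = {a: ⊤, b: ⊤, c: ⊤, d: ⊤, e: ⊤, f: ⊤}
Applying B2's transfer function to that IN value gives OUT[B2] (row B2 above).

Answer: {a: +, b: ⊤, c: ⊤, d: ⊤, e: ⊤, f: ⊤}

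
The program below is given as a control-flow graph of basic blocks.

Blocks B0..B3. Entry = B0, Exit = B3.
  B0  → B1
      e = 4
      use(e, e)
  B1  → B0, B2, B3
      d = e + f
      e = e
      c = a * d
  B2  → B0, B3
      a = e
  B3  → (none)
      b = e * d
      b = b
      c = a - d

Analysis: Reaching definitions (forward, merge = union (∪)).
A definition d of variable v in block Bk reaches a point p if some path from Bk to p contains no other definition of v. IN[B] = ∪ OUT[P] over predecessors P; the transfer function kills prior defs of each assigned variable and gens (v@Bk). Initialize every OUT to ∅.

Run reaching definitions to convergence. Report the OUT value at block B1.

Answer: {a@B2, c@B1, d@B1, e@B1}

Working:
Converged values:
  B0:  IN={a@B2, c@B1, d@B1, e@B1}  OUT={a@B2, c@B1, d@B1, e@B0}
  B1:  IN={a@B2, c@B1, d@B1, e@B0}  OUT={a@B2, c@B1, d@B1, e@B1}
  B2:  IN={a@B2, c@B1, d@B1, e@B1}  OUT={a@B2, c@B1, d@B1, e@B1}
  B3:  IN={a@B2, c@B1, d@B1, e@B1}  OUT={a@B2, b@B3, c@B3, d@B1, e@B1}

Merge at B1: IN[B1] = OUT[B0] = {a@B2, c@B1, d@B1, e@B0}
Applying B1's transfer function to that IN value gives OUT[B1] (row B1 above).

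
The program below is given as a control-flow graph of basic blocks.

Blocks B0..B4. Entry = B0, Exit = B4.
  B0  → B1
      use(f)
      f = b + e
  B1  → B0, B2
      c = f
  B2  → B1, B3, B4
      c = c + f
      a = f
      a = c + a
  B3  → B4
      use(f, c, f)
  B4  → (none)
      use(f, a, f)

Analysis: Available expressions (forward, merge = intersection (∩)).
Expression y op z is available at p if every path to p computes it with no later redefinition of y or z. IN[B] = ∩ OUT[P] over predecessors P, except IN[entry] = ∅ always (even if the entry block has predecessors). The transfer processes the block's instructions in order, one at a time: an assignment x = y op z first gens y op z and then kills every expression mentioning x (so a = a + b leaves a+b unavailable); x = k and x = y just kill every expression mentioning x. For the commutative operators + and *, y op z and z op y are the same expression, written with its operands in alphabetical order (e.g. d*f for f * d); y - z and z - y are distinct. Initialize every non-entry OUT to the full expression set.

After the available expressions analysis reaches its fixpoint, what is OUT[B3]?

Answer: {b+e}

Derivation:
Per-block solution:
  B0:   IN={}   OUT={b+e}
  B1:   IN={b+e}   OUT={b+e}
  B2:   IN={b+e}   OUT={b+e}
  B3:   IN={b+e}   OUT={b+e}
  B4:   IN={b+e}   OUT={b+e}

Merge at B3: IN[B3] = OUT[B2] = {b+e}
Applying B3's transfer function to that IN value gives OUT[B3] (row B3 above).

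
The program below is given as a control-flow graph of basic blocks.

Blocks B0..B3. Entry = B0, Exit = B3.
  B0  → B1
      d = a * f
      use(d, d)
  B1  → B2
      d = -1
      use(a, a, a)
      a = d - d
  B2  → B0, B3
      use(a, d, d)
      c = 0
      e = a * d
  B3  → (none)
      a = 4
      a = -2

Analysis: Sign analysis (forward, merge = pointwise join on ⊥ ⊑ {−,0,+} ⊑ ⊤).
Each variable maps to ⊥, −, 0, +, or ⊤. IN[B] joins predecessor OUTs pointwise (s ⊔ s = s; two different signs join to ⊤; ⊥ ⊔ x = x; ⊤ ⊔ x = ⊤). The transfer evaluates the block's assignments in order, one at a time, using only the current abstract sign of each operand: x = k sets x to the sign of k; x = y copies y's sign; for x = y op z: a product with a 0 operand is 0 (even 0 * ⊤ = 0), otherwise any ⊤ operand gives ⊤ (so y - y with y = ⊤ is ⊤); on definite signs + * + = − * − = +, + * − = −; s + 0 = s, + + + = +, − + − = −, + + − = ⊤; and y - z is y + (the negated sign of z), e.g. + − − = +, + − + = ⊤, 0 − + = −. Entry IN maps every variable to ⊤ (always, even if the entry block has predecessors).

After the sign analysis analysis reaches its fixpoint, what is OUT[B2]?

Answer: {a: ⊤, b: ⊤, c: 0, d: -, e: ⊤, f: ⊤}

Trace:
Fixpoint table:
  B0:   IN=(all ⊤)   OUT=(all ⊤)
  B1:   IN=(all ⊤)   OUT={d:-; rest ⊤}
  B2:   IN={d:-; rest ⊤}   OUT={c:0, d:-; rest ⊤}
  B3:   IN={c:0, d:-; rest ⊤}   OUT={a:-, c:0, d:-; rest ⊤}

Merge at B2: IN[B2] = OUT[B1] = {a: ⊤, b: ⊤, c: ⊤, d: -, e: ⊤, f: ⊤}
Applying B2's transfer function to that IN value gives OUT[B2] (row B2 above).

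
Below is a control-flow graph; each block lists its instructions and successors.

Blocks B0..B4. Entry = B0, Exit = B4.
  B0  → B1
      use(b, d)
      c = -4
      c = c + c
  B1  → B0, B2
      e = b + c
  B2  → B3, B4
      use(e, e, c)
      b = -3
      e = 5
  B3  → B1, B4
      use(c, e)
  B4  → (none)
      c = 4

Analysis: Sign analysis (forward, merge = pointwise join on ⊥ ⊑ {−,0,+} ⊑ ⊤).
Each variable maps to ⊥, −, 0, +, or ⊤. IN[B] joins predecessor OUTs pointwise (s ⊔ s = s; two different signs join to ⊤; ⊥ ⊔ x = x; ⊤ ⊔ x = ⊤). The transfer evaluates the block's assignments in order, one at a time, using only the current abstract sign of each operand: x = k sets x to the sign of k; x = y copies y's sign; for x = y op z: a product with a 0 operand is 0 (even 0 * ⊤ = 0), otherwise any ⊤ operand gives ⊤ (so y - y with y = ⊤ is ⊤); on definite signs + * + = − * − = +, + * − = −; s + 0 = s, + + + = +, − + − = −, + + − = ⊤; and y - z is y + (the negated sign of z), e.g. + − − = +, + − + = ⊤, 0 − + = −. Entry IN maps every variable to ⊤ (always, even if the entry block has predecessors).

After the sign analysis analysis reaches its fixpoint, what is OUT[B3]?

Answer: {a: ⊤, b: -, c: -, d: ⊤, e: +, f: ⊤}

Derivation:
Fixpoint table:
  B0:   IN=(all ⊤)   OUT={c:-; rest ⊤}
  B1:   IN={c:-; rest ⊤}   OUT={c:-; rest ⊤}
  B2:   IN={c:-; rest ⊤}   OUT={b:-, c:-, e:+; rest ⊤}
  B3:   IN={b:-, c:-, e:+; rest ⊤}   OUT={b:-, c:-, e:+; rest ⊤}
  B4:   IN={b:-, c:-, e:+; rest ⊤}   OUT={b:-, c:+, e:+; rest ⊤}

Merge at B3: IN[B3] = OUT[B2] = {a: ⊤, b: -, c: -, d: ⊤, e: +, f: ⊤}
Applying B3's transfer function to that IN value gives OUT[B3] (row B3 above).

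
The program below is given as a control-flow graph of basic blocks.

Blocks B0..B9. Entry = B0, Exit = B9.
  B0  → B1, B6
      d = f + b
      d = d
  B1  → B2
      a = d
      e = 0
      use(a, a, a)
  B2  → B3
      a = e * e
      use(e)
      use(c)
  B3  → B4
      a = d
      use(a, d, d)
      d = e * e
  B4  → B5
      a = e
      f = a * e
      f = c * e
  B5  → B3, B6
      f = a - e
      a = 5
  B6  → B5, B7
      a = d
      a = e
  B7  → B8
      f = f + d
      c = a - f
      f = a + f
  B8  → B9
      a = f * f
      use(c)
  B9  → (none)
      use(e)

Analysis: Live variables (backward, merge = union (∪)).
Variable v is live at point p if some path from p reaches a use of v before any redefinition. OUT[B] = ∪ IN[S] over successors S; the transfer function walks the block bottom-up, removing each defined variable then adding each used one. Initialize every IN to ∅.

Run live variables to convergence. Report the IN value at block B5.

Converged values:
  B0: | IN={b, c, e, f} | OUT={c, d, e, f}
  B1: | IN={c, d} | OUT={c, d, e}
  B2: | IN={c, d, e} | OUT={c, d, e}
  B3: | IN={c, d, e} | OUT={c, d, e}
  B4: | IN={c, d, e} | OUT={a, c, d, e}
  B5: | IN={a, c, d, e} | OUT={c, d, e, f}
  B6: | IN={c, d, e, f} | OUT={a, c, d, e, f}
  B7: | IN={a, d, e, f} | OUT={c, e, f}
  B8: | IN={c, e, f} | OUT={e}
  B9: | IN={e} | OUT={}

Merge at B5: OUT[B5] = IN[B3] ⊔ IN[B6] = {c, d, e, f}
Applying B5's transfer function to that OUT value gives IN[B5] (row B5 above).

Answer: {a, c, d, e}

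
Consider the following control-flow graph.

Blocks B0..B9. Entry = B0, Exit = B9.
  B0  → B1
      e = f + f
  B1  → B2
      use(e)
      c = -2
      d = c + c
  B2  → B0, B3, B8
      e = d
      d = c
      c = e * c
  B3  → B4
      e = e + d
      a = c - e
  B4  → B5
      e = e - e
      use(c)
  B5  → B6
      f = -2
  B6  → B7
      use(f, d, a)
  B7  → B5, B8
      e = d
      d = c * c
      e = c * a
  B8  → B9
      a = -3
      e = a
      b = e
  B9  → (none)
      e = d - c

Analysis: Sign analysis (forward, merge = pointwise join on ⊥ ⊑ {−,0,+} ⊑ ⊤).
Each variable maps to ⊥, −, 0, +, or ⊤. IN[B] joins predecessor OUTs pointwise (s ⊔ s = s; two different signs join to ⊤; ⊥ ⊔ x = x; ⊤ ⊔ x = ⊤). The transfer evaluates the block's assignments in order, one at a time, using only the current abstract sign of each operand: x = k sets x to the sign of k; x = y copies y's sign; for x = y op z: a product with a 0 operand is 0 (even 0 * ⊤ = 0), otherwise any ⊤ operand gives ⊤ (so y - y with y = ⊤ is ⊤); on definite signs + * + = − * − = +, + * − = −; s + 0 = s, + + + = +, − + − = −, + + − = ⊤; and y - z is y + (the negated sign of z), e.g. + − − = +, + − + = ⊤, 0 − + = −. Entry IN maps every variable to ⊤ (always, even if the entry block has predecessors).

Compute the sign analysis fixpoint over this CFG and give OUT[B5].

Per-block solution:
  B0:   IN=(all ⊤)   OUT=(all ⊤)
  B1:   IN=(all ⊤)   OUT={c:-, d:-; rest ⊤}
  B2:   IN={c:-, d:-; rest ⊤}   OUT={c:+, d:-, e:-; rest ⊤}
  B3:   IN={c:+, d:-, e:-; rest ⊤}   OUT={a:+, c:+, d:-, e:-; rest ⊤}
  B4:   IN={a:+, c:+, d:-, e:-; rest ⊤}   OUT={a:+, c:+, d:-; rest ⊤}
  B5:   IN={a:+, c:+; rest ⊤}   OUT={a:+, c:+, f:-; rest ⊤}
  B6:   IN={a:+, c:+, f:-; rest ⊤}   OUT={a:+, c:+, f:-; rest ⊤}
  B7:   IN={a:+, c:+, f:-; rest ⊤}   OUT={a:+, c:+, d:+, e:+, f:-; rest ⊤}
  B8:   IN={c:+; rest ⊤}   OUT={a:-, b:-, c:+, e:-; rest ⊤}
  B9:   IN={a:-, b:-, c:+, e:-; rest ⊤}   OUT={a:-, b:-, c:+; rest ⊤}

Merge at B5: IN[B5] = OUT[B4] ⊔ OUT[B7] = {a: +, b: ⊤, c: +, d: ⊤, e: ⊤, f: ⊤}
Applying B5's transfer function to that IN value gives OUT[B5] (row B5 above).

Answer: {a: +, b: ⊤, c: +, d: ⊤, e: ⊤, f: -}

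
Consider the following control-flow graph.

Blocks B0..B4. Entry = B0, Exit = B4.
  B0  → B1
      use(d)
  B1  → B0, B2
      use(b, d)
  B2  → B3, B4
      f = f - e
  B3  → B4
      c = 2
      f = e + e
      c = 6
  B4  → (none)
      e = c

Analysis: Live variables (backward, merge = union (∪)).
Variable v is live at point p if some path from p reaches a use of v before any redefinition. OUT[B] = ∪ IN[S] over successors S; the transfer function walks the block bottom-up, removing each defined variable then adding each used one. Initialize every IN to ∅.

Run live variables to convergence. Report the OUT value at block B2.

Per-block solution:
  B0:   IN={b, c, d, e, f}   OUT={b, c, d, e, f}
  B1:   IN={b, c, d, e, f}   OUT={b, c, d, e, f}
  B2:   IN={c, e, f}   OUT={c, e}
  B3:   IN={e}   OUT={c}
  B4:   IN={c}   OUT={}

Merge at B2: OUT[B2] = IN[B3] ⊔ IN[B4] = {c, e}

Answer: {c, e}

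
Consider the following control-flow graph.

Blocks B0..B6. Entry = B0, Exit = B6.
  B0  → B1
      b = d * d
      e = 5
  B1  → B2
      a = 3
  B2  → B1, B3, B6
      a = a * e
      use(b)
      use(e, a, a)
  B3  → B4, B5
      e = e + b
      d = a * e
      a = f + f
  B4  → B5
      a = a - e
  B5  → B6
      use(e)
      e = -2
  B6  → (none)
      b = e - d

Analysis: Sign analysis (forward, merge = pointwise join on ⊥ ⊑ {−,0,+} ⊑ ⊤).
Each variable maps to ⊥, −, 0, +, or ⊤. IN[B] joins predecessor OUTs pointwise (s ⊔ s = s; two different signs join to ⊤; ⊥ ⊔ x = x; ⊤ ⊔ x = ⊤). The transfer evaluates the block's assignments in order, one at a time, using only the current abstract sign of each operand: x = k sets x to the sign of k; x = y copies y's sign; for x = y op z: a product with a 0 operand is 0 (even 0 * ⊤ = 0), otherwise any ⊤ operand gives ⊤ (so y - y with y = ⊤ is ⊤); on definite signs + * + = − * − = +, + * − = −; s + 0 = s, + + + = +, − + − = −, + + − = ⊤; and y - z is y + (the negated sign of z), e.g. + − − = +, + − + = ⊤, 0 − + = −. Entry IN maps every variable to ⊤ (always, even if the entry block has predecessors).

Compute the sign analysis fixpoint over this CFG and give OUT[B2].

Per-block solution:
  B0: | IN=(all ⊤) | OUT={e:+; rest ⊤}
  B1: | IN={e:+; rest ⊤} | OUT={a:+, e:+; rest ⊤}
  B2: | IN={a:+, e:+; rest ⊤} | OUT={a:+, e:+; rest ⊤}
  B3: | IN={a:+, e:+; rest ⊤} | OUT=(all ⊤)
  B4: | IN=(all ⊤) | OUT=(all ⊤)
  B5: | IN=(all ⊤) | OUT={e:-; rest ⊤}
  B6: | IN=(all ⊤) | OUT=(all ⊤)

Merge at B2: IN[B2] = OUT[B1] = {a: +, b: ⊤, c: ⊤, d: ⊤, e: +, f: ⊤}
Applying B2's transfer function to that IN value gives OUT[B2] (row B2 above).

Answer: {a: +, b: ⊤, c: ⊤, d: ⊤, e: +, f: ⊤}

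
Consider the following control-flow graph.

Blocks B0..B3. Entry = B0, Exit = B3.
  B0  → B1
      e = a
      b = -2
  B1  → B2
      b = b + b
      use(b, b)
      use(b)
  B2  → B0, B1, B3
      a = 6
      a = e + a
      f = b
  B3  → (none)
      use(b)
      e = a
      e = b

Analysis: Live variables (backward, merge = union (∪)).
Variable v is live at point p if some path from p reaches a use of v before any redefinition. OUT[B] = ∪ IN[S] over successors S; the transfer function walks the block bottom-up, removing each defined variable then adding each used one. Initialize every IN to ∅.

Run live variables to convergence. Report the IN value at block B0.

Answer: {a}

Derivation:
Fixpoint table:
  B0: | IN={a} | OUT={b, e}
  B1: | IN={b, e} | OUT={b, e}
  B2: | IN={b, e} | OUT={a, b, e}
  B3: | IN={a, b} | OUT={}

Merge at B0: OUT[B0] = IN[B1] = {b, e}
Applying B0's transfer function to that OUT value gives IN[B0] (row B0 above).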